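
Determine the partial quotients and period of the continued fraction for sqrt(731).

[27; (27, 54)]

Write x_i = (sqrt(731) + m_i)/d_i with (m_0, d_0) = (0, 1). a_0 = floor(sqrt(731)) = 27, since 27^2 = 729 <= 731 < 784 = 28^2.
Iterate m_{i+1} = d_i*a_i - m_i, d_{i+1} = (731 - m_{i+1}^2)/d_i, a_{i+1} = floor((a_0 + m_{i+1})/d_{i+1}):
  m_1 = 1*27 - 0 = 27, d_1 = (731 - 27^2)/1 = 2/1 = 2, a_1 = floor((27 + 27)/2) = 27.
  m_2 = 2*27 - 27 = 27, d_2 = (731 - 27^2)/2 = 2/2 = 1, a_2 = floor((27 + 27)/1) = 54.
  m_3 = 1*54 - 27 = 27, d_3 = (731 - 27^2)/1 = 2/1 = 2: (m_3, d_3) = (m_1, d_1) = (27, 2), so from here the quotients repeat a_1, a_2; the period length is 2.
Hence the expansion of sqrt(731) is a_0 = 27 followed by the repeating block 27, 54 (period 2).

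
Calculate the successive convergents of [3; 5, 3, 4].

3/1, 16/5, 51/16, 220/69

Using the convergent recurrence p_i = a_i*p_{i-1} + p_{i-2}, q_i = a_i*q_{i-1} + q_{i-2} with p_{-2}=0, p_{-1}=1, q_{-2}=1, q_{-1}=0:
  i=0: a_0=3, p_0 = 3*1 + 0 = 3, q_0 = 3*0 + 1 = 1.
  i=1: a_1=5, p_1 = 5*3 + 1 = 16, q_1 = 5*1 + 0 = 5.
  i=2: a_2=3, p_2 = 3*16 + 3 = 51, q_2 = 3*5 + 1 = 16.
  i=3: a_3=4, p_3 = 4*51 + 16 = 220, q_3 = 4*16 + 5 = 69.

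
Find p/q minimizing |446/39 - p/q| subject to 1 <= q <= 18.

183/16

Expand x = 446/39 as a continued fraction with the Euclidean algorithm:
  446 = 11*39 + 17, so a_0 = 11.
  39 = 2*17 + 5, so a_1 = 2.
  17 = 3*5 + 2, so a_2 = 3.
  5 = 2*2 + 1, so a_3 = 2.
  2 = 2*1 + 0, so a_4 = 2.
so x = [11; 2, 3, 2, 2].
Convergents (p_i = a_i*p_{i-1} + p_{i-2}, q_i = a_i*q_{i-1} + q_{i-2} with p_{-2}=0, p_{-1}=1, q_{-2}=1, q_{-1}=0), until the denominator exceeds 18:
  i=0: a_0=11, p_0 = 11*1 + 0 = 11, q_0 = 11*0 + 1 = 1.
  i=1: a_1=2, p_1 = 2*11 + 1 = 23, q_1 = 2*1 + 0 = 2.
  i=2: a_2=3, p_2 = 3*23 + 11 = 80, q_2 = 3*2 + 1 = 7.
  i=3: a_3=2, p_3 = 2*80 + 23 = 183, q_3 = 2*7 + 2 = 16.
  i=4: a_4=2, p_4 = 2*183 + 80 = 446, q_4 = 2*16 + 7 = 39.
q_4 = 39 > 18, so the last convergent with denominator <= 18 is p_3/q_3 = 183/16.
The closest fraction with denominator <= 18 is either p_3/q_3 or the intermediate fraction (k*p_3 + p_2)/(k*q_3 + q_2) with the largest k >= 1 whose denominator stays <= 18; these approach x as k grows, and every other convergent or intermediate fraction in range is farther away.
Largest k: floor((18 - q_2)/q_3) = floor((18 - 7)/16) = 0.
Since k = 0, no intermediate fraction beyond p_3/q_3 has denominator <= 18, so the convergent 183/16 is the closest (its error is |446*16 - 183*39|/(39*16) = 1/624).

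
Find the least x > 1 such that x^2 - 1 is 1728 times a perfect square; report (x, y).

(x, y) = (3650401, 87815)

First expand sqrt(1728) as a continued fraction. With x_i = (sqrt(1728) + m_i)/d_i and (m_0, d_0) = (0, 1): a_0 = floor(sqrt(1728)) = 41, since 41^2 = 1681 <= 1728 < 1764 = 42^2.
Iterate m_{i+1} = d_i*a_i - m_i, d_{i+1} = (1728 - m_{i+1}^2)/d_i, a_{i+1} = floor((a_0 + m_{i+1})/d_{i+1}):
  m_1 = 1*41 - 0 = 41, d_1 = (1728 - 41^2)/1 = 47/1 = 47, a_1 = floor((41 + 41)/47) = 1.
  m_2 = 47*1 - 41 = 6, d_2 = (1728 - 6^2)/47 = 1692/47 = 36, a_2 = floor((41 + 6)/36) = 1.
  m_3 = 36*1 - 6 = 30, d_3 = (1728 - 30^2)/36 = 828/36 = 23, a_3 = floor((41 + 30)/23) = 3.
  m_4 = 23*3 - 30 = 39, d_4 = (1728 - 39^2)/23 = 207/23 = 9, a_4 = floor((41 + 39)/9) = 8.
  m_5 = 9*8 - 39 = 33, d_5 = (1728 - 33^2)/9 = 639/9 = 71, a_5 = floor((41 + 33)/71) = 1.
  m_6 = 71*1 - 33 = 38, d_6 = (1728 - 38^2)/71 = 284/71 = 4, a_6 = floor((41 + 38)/4) = 19.
  m_7 = 4*19 - 38 = 38, d_7 = (1728 - 38^2)/4 = 284/4 = 71, a_7 = floor((41 + 38)/71) = 1.
  m_8 = 71*1 - 38 = 33, d_8 = (1728 - 33^2)/71 = 639/71 = 9, a_8 = floor((41 + 33)/9) = 8.
  m_9 = 9*8 - 33 = 39, d_9 = (1728 - 39^2)/9 = 207/9 = 23, a_9 = floor((41 + 39)/23) = 3.
  m_10 = 23*3 - 39 = 30, d_10 = (1728 - 30^2)/23 = 828/23 = 36, a_10 = floor((41 + 30)/36) = 1.
  m_11 = 36*1 - 30 = 6, d_11 = (1728 - 6^2)/36 = 1692/36 = 47, a_11 = floor((41 + 6)/47) = 1.
  m_12 = 47*1 - 6 = 41, d_12 = (1728 - 41^2)/47 = 47/47 = 1, a_12 = floor((41 + 41)/1) = 82.
  m_13 = 1*82 - 41 = 41, d_13 = (1728 - 41^2)/1 = 47/1 = 47: (m_13, d_13) = (m_1, d_1) = (41, 47), so from here the quotients repeat a_1, ..., a_12; the period length is 12.
So sqrt(1728) = [41; (1, 1, 3, 8, 1, 19, 1, 8, 3, 1, 1, 82)] with period length k = 12.
k is even, so the fundamental solution of x^2 - 1728y^2 = 1 is (p_{k-1}, q_{k-1}) = (p_11, q_11); compute convergents through index 11.
Convergents (p_i = a_i*p_{i-1} + p_{i-2}, q_i = a_i*q_{i-1} + q_{i-2} with p_{-2}=0, p_{-1}=1, q_{-2}=1, q_{-1}=0):
  i=0: a_0=41, p_0 = 41*1 + 0 = 41, q_0 = 41*0 + 1 = 1.
  i=1: a_1=1, p_1 = 1*41 + 1 = 42, q_1 = 1*1 + 0 = 1.
  i=2: a_2=1, p_2 = 1*42 + 41 = 83, q_2 = 1*1 + 1 = 2.
  i=3: a_3=3, p_3 = 3*83 + 42 = 291, q_3 = 3*2 + 1 = 7.
  i=4: a_4=8, p_4 = 8*291 + 83 = 2411, q_4 = 8*7 + 2 = 58.
  i=5: a_5=1, p_5 = 1*2411 + 291 = 2702, q_5 = 1*58 + 7 = 65.
  i=6: a_6=19, p_6 = 19*2702 + 2411 = 53749, q_6 = 19*65 + 58 = 1293.
  i=7: a_7=1, p_7 = 1*53749 + 2702 = 56451, q_7 = 1*1293 + 65 = 1358.
  i=8: a_8=8, p_8 = 8*56451 + 53749 = 505357, q_8 = 8*1358 + 1293 = 12157.
  i=9: a_9=3, p_9 = 3*505357 + 56451 = 1572522, q_9 = 3*12157 + 1358 = 37829.
  i=10: a_10=1, p_10 = 1*1572522 + 505357 = 2077879, q_10 = 1*37829 + 12157 = 49986.
  i=11: a_11=1, p_11 = 1*2077879 + 1572522 = 3650401, q_11 = 1*49986 + 37829 = 87815.
Check: 3650401^2 - 1728*87815^2 = 13325427460801 - 13325427460800 = 1, so (x, y) = (3650401, 87815) solves the equation, and by the theorem it is the least positive solution.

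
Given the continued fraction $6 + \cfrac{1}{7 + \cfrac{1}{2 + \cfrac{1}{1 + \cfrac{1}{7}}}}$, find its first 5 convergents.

Using the convergent recurrence p_i = a_i*p_{i-1} + p_{i-2}, q_i = a_i*q_{i-1} + q_{i-2} with p_{-2}=0, p_{-1}=1, q_{-2}=1, q_{-1}=0:
  i=0: a_0=6, p_0 = 6*1 + 0 = 6, q_0 = 6*0 + 1 = 1.
  i=1: a_1=7, p_1 = 7*6 + 1 = 43, q_1 = 7*1 + 0 = 7.
  i=2: a_2=2, p_2 = 2*43 + 6 = 92, q_2 = 2*7 + 1 = 15.
  i=3: a_3=1, p_3 = 1*92 + 43 = 135, q_3 = 1*15 + 7 = 22.
  i=4: a_4=7, p_4 = 7*135 + 92 = 1037, q_4 = 7*22 + 15 = 169.

6/1, 43/7, 92/15, 135/22, 1037/169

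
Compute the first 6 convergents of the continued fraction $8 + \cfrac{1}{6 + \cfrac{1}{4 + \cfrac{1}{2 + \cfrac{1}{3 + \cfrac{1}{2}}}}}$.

8/1, 49/6, 204/25, 457/56, 1575/193, 3607/442

Using the convergent recurrence p_i = a_i*p_{i-1} + p_{i-2}, q_i = a_i*q_{i-1} + q_{i-2} with p_{-2}=0, p_{-1}=1, q_{-2}=1, q_{-1}=0:
  i=0: a_0=8, p_0 = 8*1 + 0 = 8, q_0 = 8*0 + 1 = 1.
  i=1: a_1=6, p_1 = 6*8 + 1 = 49, q_1 = 6*1 + 0 = 6.
  i=2: a_2=4, p_2 = 4*49 + 8 = 204, q_2 = 4*6 + 1 = 25.
  i=3: a_3=2, p_3 = 2*204 + 49 = 457, q_3 = 2*25 + 6 = 56.
  i=4: a_4=3, p_4 = 3*457 + 204 = 1575, q_4 = 3*56 + 25 = 193.
  i=5: a_5=2, p_5 = 2*1575 + 457 = 3607, q_5 = 2*193 + 56 = 442.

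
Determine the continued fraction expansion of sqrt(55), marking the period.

Write x_i = (sqrt(55) + m_i)/d_i with (m_0, d_0) = (0, 1). a_0 = floor(sqrt(55)) = 7, since 7^2 = 49 <= 55 < 64 = 8^2.
Iterate m_{i+1} = d_i*a_i - m_i, d_{i+1} = (55 - m_{i+1}^2)/d_i, a_{i+1} = floor((a_0 + m_{i+1})/d_{i+1}):
  m_1 = 1*7 - 0 = 7, d_1 = (55 - 7^2)/1 = 6/1 = 6, a_1 = floor((7 + 7)/6) = 2.
  m_2 = 6*2 - 7 = 5, d_2 = (55 - 5^2)/6 = 30/6 = 5, a_2 = floor((7 + 5)/5) = 2.
  m_3 = 5*2 - 5 = 5, d_3 = (55 - 5^2)/5 = 30/5 = 6, a_3 = floor((7 + 5)/6) = 2.
  m_4 = 6*2 - 5 = 7, d_4 = (55 - 7^2)/6 = 6/6 = 1, a_4 = floor((7 + 7)/1) = 14.
  m_5 = 1*14 - 7 = 7, d_5 = (55 - 7^2)/1 = 6/1 = 6: (m_5, d_5) = (m_1, d_1) = (7, 6), so from here the quotients repeat a_1, ..., a_4; the period length is 4.
Hence the expansion of sqrt(55) is a_0 = 7 followed by the repeating block 2, 2, 2, 14 (period 4).

[7; (2, 2, 2, 14)]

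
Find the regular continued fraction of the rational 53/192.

[0; 3, 1, 1, 1, 1, 1, 6]

Run the Euclidean algorithm on 53 and 192; the successive quotients are the partial quotients a_0, a_1, ... (each step inverts the fractional part left over by the previous one):
  53 = 0*192 + 53, so a_0 = 0.
  192 = 3*53 + 33, so a_1 = 3.
  53 = 1*33 + 20, so a_2 = 1.
  33 = 1*20 + 13, so a_3 = 1.
  20 = 1*13 + 7, so a_4 = 1.
  13 = 1*7 + 6, so a_5 = 1.
  7 = 1*6 + 1, so a_6 = 1.
  6 = 6*1 + 0, so a_7 = 6.
The remainder reaches 0 after 8 divisions, so the expansion has 8 partial quotients, read off in order.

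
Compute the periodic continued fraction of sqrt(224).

Write x_i = (sqrt(224) + m_i)/d_i with (m_0, d_0) = (0, 1). a_0 = floor(sqrt(224)) = 14, since 14^2 = 196 <= 224 < 225 = 15^2.
Iterate m_{i+1} = d_i*a_i - m_i, d_{i+1} = (224 - m_{i+1}^2)/d_i, a_{i+1} = floor((a_0 + m_{i+1})/d_{i+1}):
  m_1 = 1*14 - 0 = 14, d_1 = (224 - 14^2)/1 = 28/1 = 28, a_1 = floor((14 + 14)/28) = 1.
  m_2 = 28*1 - 14 = 14, d_2 = (224 - 14^2)/28 = 28/28 = 1, a_2 = floor((14 + 14)/1) = 28.
  m_3 = 1*28 - 14 = 14, d_3 = (224 - 14^2)/1 = 28/1 = 28: (m_3, d_3) = (m_1, d_1) = (14, 28), so from here the quotients repeat a_1, a_2; the period length is 2.
Hence the expansion of sqrt(224) is a_0 = 14 followed by the repeating block 1, 28 (period 2).

[14; (1, 28)]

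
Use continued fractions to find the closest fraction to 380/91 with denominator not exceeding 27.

71/17

Expand x = 380/91 as a continued fraction with the Euclidean algorithm:
  380 = 4*91 + 16, so a_0 = 4.
  91 = 5*16 + 11, so a_1 = 5.
  16 = 1*11 + 5, so a_2 = 1.
  11 = 2*5 + 1, so a_3 = 2.
  5 = 5*1 + 0, so a_4 = 5.
so x = [4; 5, 1, 2, 5].
Convergents (p_i = a_i*p_{i-1} + p_{i-2}, q_i = a_i*q_{i-1} + q_{i-2} with p_{-2}=0, p_{-1}=1, q_{-2}=1, q_{-1}=0), until the denominator exceeds 27:
  i=0: a_0=4, p_0 = 4*1 + 0 = 4, q_0 = 4*0 + 1 = 1.
  i=1: a_1=5, p_1 = 5*4 + 1 = 21, q_1 = 5*1 + 0 = 5.
  i=2: a_2=1, p_2 = 1*21 + 4 = 25, q_2 = 1*5 + 1 = 6.
  i=3: a_3=2, p_3 = 2*25 + 21 = 71, q_3 = 2*6 + 5 = 17.
  i=4: a_4=5, p_4 = 5*71 + 25 = 380, q_4 = 5*17 + 6 = 91.
q_4 = 91 > 27, so the last convergent with denominator <= 27 is p_3/q_3 = 71/17.
The closest fraction with denominator <= 27 is either p_3/q_3 or the intermediate fraction (k*p_3 + p_2)/(k*q_3 + q_2) with the largest k >= 1 whose denominator stays <= 27; these approach x as k grows, and every other convergent or intermediate fraction in range is farther away.
Largest k: floor((27 - q_2)/q_3) = floor((27 - 6)/17) = 1.
That gives (1*71 + 25)/(1*17 + 6) = 96/23.
Compare the errors: |x - 71/17| = |380*17 - 71*91|/(91*17) = 1/1547, and |x - 96/23| = |380*23 - 96*91|/(91*23) = 4/2093.
Cross-multiplying, 1*2093 = 2093 < 6188 = 4*1547, so 1/1547 is smaller: the convergent 71/17 is closer to x than 96/23.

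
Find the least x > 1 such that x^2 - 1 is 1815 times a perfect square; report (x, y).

First expand sqrt(1815) as a continued fraction. With x_i = (sqrt(1815) + m_i)/d_i and (m_0, d_0) = (0, 1): a_0 = floor(sqrt(1815)) = 42, since 42^2 = 1764 <= 1815 < 1849 = 43^2.
Iterate m_{i+1} = d_i*a_i - m_i, d_{i+1} = (1815 - m_{i+1}^2)/d_i, a_{i+1} = floor((a_0 + m_{i+1})/d_{i+1}):
  m_1 = 1*42 - 0 = 42, d_1 = (1815 - 42^2)/1 = 51/1 = 51, a_1 = floor((42 + 42)/51) = 1.
  m_2 = 51*1 - 42 = 9, d_2 = (1815 - 9^2)/51 = 1734/51 = 34, a_2 = floor((42 + 9)/34) = 1.
  m_3 = 34*1 - 9 = 25, d_3 = (1815 - 25^2)/34 = 1190/34 = 35, a_3 = floor((42 + 25)/35) = 1.
  m_4 = 35*1 - 25 = 10, d_4 = (1815 - 10^2)/35 = 1715/35 = 49, a_4 = floor((42 + 10)/49) = 1.
  m_5 = 49*1 - 10 = 39, d_5 = (1815 - 39^2)/49 = 294/49 = 6, a_5 = floor((42 + 39)/6) = 13.
  m_6 = 6*13 - 39 = 39, d_6 = (1815 - 39^2)/6 = 294/6 = 49, a_6 = floor((42 + 39)/49) = 1.
  m_7 = 49*1 - 39 = 10, d_7 = (1815 - 10^2)/49 = 1715/49 = 35, a_7 = floor((42 + 10)/35) = 1.
  m_8 = 35*1 - 10 = 25, d_8 = (1815 - 25^2)/35 = 1190/35 = 34, a_8 = floor((42 + 25)/34) = 1.
  m_9 = 34*1 - 25 = 9, d_9 = (1815 - 9^2)/34 = 1734/34 = 51, a_9 = floor((42 + 9)/51) = 1.
  m_10 = 51*1 - 9 = 42, d_10 = (1815 - 42^2)/51 = 51/51 = 1, a_10 = floor((42 + 42)/1) = 84.
  m_11 = 1*84 - 42 = 42, d_11 = (1815 - 42^2)/1 = 51/1 = 51: (m_11, d_11) = (m_1, d_1) = (42, 51), so from here the quotients repeat a_1, ..., a_10; the period length is 10.
So sqrt(1815) = [42; (1, 1, 1, 1, 13, 1, 1, 1, 1, 84)] with period length k = 10.
k is even, so the fundamental solution of x^2 - 1815y^2 = 1 is (p_{k-1}, q_{k-1}) = (p_9, q_9); compute convergents through index 9.
Convergents (p_i = a_i*p_{i-1} + p_{i-2}, q_i = a_i*q_{i-1} + q_{i-2} with p_{-2}=0, p_{-1}=1, q_{-2}=1, q_{-1}=0):
  i=0: a_0=42, p_0 = 42*1 + 0 = 42, q_0 = 42*0 + 1 = 1.
  i=1: a_1=1, p_1 = 1*42 + 1 = 43, q_1 = 1*1 + 0 = 1.
  i=2: a_2=1, p_2 = 1*43 + 42 = 85, q_2 = 1*1 + 1 = 2.
  i=3: a_3=1, p_3 = 1*85 + 43 = 128, q_3 = 1*2 + 1 = 3.
  i=4: a_4=1, p_4 = 1*128 + 85 = 213, q_4 = 1*3 + 2 = 5.
  i=5: a_5=13, p_5 = 13*213 + 128 = 2897, q_5 = 13*5 + 3 = 68.
  i=6: a_6=1, p_6 = 1*2897 + 213 = 3110, q_6 = 1*68 + 5 = 73.
  i=7: a_7=1, p_7 = 1*3110 + 2897 = 6007, q_7 = 1*73 + 68 = 141.
  i=8: a_8=1, p_8 = 1*6007 + 3110 = 9117, q_8 = 1*141 + 73 = 214.
  i=9: a_9=1, p_9 = 1*9117 + 6007 = 15124, q_9 = 1*214 + 141 = 355.
Check: 15124^2 - 1815*355^2 = 228735376 - 228735375 = 1, so (x, y) = (15124, 355) solves the equation, and by the theorem it is the least positive solution.

(x, y) = (15124, 355)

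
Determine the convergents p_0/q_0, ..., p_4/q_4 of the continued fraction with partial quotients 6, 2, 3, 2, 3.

6/1, 13/2, 45/7, 103/16, 354/55

Using the convergent recurrence p_i = a_i*p_{i-1} + p_{i-2}, q_i = a_i*q_{i-1} + q_{i-2} with p_{-2}=0, p_{-1}=1, q_{-2}=1, q_{-1}=0:
  i=0: a_0=6, p_0 = 6*1 + 0 = 6, q_0 = 6*0 + 1 = 1.
  i=1: a_1=2, p_1 = 2*6 + 1 = 13, q_1 = 2*1 + 0 = 2.
  i=2: a_2=3, p_2 = 3*13 + 6 = 45, q_2 = 3*2 + 1 = 7.
  i=3: a_3=2, p_3 = 2*45 + 13 = 103, q_3 = 2*7 + 2 = 16.
  i=4: a_4=3, p_4 = 3*103 + 45 = 354, q_4 = 3*16 + 7 = 55.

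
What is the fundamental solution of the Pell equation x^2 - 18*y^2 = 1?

(x, y) = (17, 4)

First expand sqrt(18) as a continued fraction. With x_i = (sqrt(18) + m_i)/d_i and (m_0, d_0) = (0, 1): a_0 = floor(sqrt(18)) = 4, since 4^2 = 16 <= 18 < 25 = 5^2.
Iterate m_{i+1} = d_i*a_i - m_i, d_{i+1} = (18 - m_{i+1}^2)/d_i, a_{i+1} = floor((a_0 + m_{i+1})/d_{i+1}):
  m_1 = 1*4 - 0 = 4, d_1 = (18 - 4^2)/1 = 2/1 = 2, a_1 = floor((4 + 4)/2) = 4.
  m_2 = 2*4 - 4 = 4, d_2 = (18 - 4^2)/2 = 2/2 = 1, a_2 = floor((4 + 4)/1) = 8.
  m_3 = 1*8 - 4 = 4, d_3 = (18 - 4^2)/1 = 2/1 = 2: (m_3, d_3) = (m_1, d_1) = (4, 2), so from here the quotients repeat a_1, a_2; the period length is 2.
So sqrt(18) = [4; (4, 8)] with period length k = 2.
k is even, so the fundamental solution of x^2 - 18y^2 = 1 is (p_{k-1}, q_{k-1}) = (p_1, q_1); compute convergents through index 1.
Convergents (p_i = a_i*p_{i-1} + p_{i-2}, q_i = a_i*q_{i-1} + q_{i-2} with p_{-2}=0, p_{-1}=1, q_{-2}=1, q_{-1}=0):
  i=0: a_0=4, p_0 = 4*1 + 0 = 4, q_0 = 4*0 + 1 = 1.
  i=1: a_1=4, p_1 = 4*4 + 1 = 17, q_1 = 4*1 + 0 = 4.
Check: 17^2 - 18*4^2 = 289 - 288 = 1, so (x, y) = (17, 4) solves the equation, and by the theorem it is the least positive solution.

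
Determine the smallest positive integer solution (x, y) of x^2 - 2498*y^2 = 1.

First expand sqrt(2498) as a continued fraction. With x_i = (sqrt(2498) + m_i)/d_i and (m_0, d_0) = (0, 1): a_0 = floor(sqrt(2498)) = 49, since 49^2 = 2401 <= 2498 < 2500 = 50^2.
Iterate m_{i+1} = d_i*a_i - m_i, d_{i+1} = (2498 - m_{i+1}^2)/d_i, a_{i+1} = floor((a_0 + m_{i+1})/d_{i+1}):
  m_1 = 1*49 - 0 = 49, d_1 = (2498 - 49^2)/1 = 97/1 = 97, a_1 = floor((49 + 49)/97) = 1.
  m_2 = 97*1 - 49 = 48, d_2 = (2498 - 48^2)/97 = 194/97 = 2, a_2 = floor((49 + 48)/2) = 48.
  m_3 = 2*48 - 48 = 48, d_3 = (2498 - 48^2)/2 = 194/2 = 97, a_3 = floor((49 + 48)/97) = 1.
  m_4 = 97*1 - 48 = 49, d_4 = (2498 - 49^2)/97 = 97/97 = 1, a_4 = floor((49 + 49)/1) = 98.
  m_5 = 1*98 - 49 = 49, d_5 = (2498 - 49^2)/1 = 97/1 = 97: (m_5, d_5) = (m_1, d_1) = (49, 97), so from here the quotients repeat a_1, ..., a_4; the period length is 4.
So sqrt(2498) = [49; (1, 48, 1, 98)] with period length k = 4.
k is even, so the fundamental solution of x^2 - 2498y^2 = 1 is (p_{k-1}, q_{k-1}) = (p_3, q_3); compute convergents through index 3.
Convergents (p_i = a_i*p_{i-1} + p_{i-2}, q_i = a_i*q_{i-1} + q_{i-2} with p_{-2}=0, p_{-1}=1, q_{-2}=1, q_{-1}=0):
  i=0: a_0=49, p_0 = 49*1 + 0 = 49, q_0 = 49*0 + 1 = 1.
  i=1: a_1=1, p_1 = 1*49 + 1 = 50, q_1 = 1*1 + 0 = 1.
  i=2: a_2=48, p_2 = 48*50 + 49 = 2449, q_2 = 48*1 + 1 = 49.
  i=3: a_3=1, p_3 = 1*2449 + 50 = 2499, q_3 = 1*49 + 1 = 50.
Check: 2499^2 - 2498*50^2 = 6245001 - 6245000 = 1, so (x, y) = (2499, 50) solves the equation, and by the theorem it is the least positive solution.

(x, y) = (2499, 50)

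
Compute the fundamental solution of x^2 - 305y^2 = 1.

First expand sqrt(305) as a continued fraction. With x_i = (sqrt(305) + m_i)/d_i and (m_0, d_0) = (0, 1): a_0 = floor(sqrt(305)) = 17, since 17^2 = 289 <= 305 < 324 = 18^2.
Iterate m_{i+1} = d_i*a_i - m_i, d_{i+1} = (305 - m_{i+1}^2)/d_i, a_{i+1} = floor((a_0 + m_{i+1})/d_{i+1}):
  m_1 = 1*17 - 0 = 17, d_1 = (305 - 17^2)/1 = 16/1 = 16, a_1 = floor((17 + 17)/16) = 2.
  m_2 = 16*2 - 17 = 15, d_2 = (305 - 15^2)/16 = 80/16 = 5, a_2 = floor((17 + 15)/5) = 6.
  m_3 = 5*6 - 15 = 15, d_3 = (305 - 15^2)/5 = 80/5 = 16, a_3 = floor((17 + 15)/16) = 2.
  m_4 = 16*2 - 15 = 17, d_4 = (305 - 17^2)/16 = 16/16 = 1, a_4 = floor((17 + 17)/1) = 34.
  m_5 = 1*34 - 17 = 17, d_5 = (305 - 17^2)/1 = 16/1 = 16: (m_5, d_5) = (m_1, d_1) = (17, 16), so from here the quotients repeat a_1, ..., a_4; the period length is 4.
So sqrt(305) = [17; (2, 6, 2, 34)] with period length k = 4.
k is even, so the fundamental solution of x^2 - 305y^2 = 1 is (p_{k-1}, q_{k-1}) = (p_3, q_3); compute convergents through index 3.
Convergents (p_i = a_i*p_{i-1} + p_{i-2}, q_i = a_i*q_{i-1} + q_{i-2} with p_{-2}=0, p_{-1}=1, q_{-2}=1, q_{-1}=0):
  i=0: a_0=17, p_0 = 17*1 + 0 = 17, q_0 = 17*0 + 1 = 1.
  i=1: a_1=2, p_1 = 2*17 + 1 = 35, q_1 = 2*1 + 0 = 2.
  i=2: a_2=6, p_2 = 6*35 + 17 = 227, q_2 = 6*2 + 1 = 13.
  i=3: a_3=2, p_3 = 2*227 + 35 = 489, q_3 = 2*13 + 2 = 28.
Check: 489^2 - 305*28^2 = 239121 - 239120 = 1, so (x, y) = (489, 28) solves the equation, and by the theorem it is the least positive solution.

(x, y) = (489, 28)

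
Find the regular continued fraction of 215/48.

[4; 2, 11, 2]

Run the Euclidean algorithm on 215 and 48; the successive quotients are the partial quotients a_0, a_1, ... (each step inverts the fractional part left over by the previous one):
  215 = 4*48 + 23, so a_0 = 4.
  48 = 2*23 + 2, so a_1 = 2.
  23 = 11*2 + 1, so a_2 = 11.
  2 = 2*1 + 0, so a_3 = 2.
The remainder reaches 0 after 4 divisions, so the expansion has 4 partial quotients, read off in order.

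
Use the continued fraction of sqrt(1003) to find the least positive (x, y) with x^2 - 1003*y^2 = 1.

(x, y) = (9026, 285)

First expand sqrt(1003) as a continued fraction. With x_i = (sqrt(1003) + m_i)/d_i and (m_0, d_0) = (0, 1): a_0 = floor(sqrt(1003)) = 31, since 31^2 = 961 <= 1003 < 1024 = 32^2.
Iterate m_{i+1} = d_i*a_i - m_i, d_{i+1} = (1003 - m_{i+1}^2)/d_i, a_{i+1} = floor((a_0 + m_{i+1})/d_{i+1}):
  m_1 = 1*31 - 0 = 31, d_1 = (1003 - 31^2)/1 = 42/1 = 42, a_1 = floor((31 + 31)/42) = 1.
  m_2 = 42*1 - 31 = 11, d_2 = (1003 - 11^2)/42 = 882/42 = 21, a_2 = floor((31 + 11)/21) = 2.
  m_3 = 21*2 - 11 = 31, d_3 = (1003 - 31^2)/21 = 42/21 = 2, a_3 = floor((31 + 31)/2) = 31.
  m_4 = 2*31 - 31 = 31, d_4 = (1003 - 31^2)/2 = 42/2 = 21, a_4 = floor((31 + 31)/21) = 2.
  m_5 = 21*2 - 31 = 11, d_5 = (1003 - 11^2)/21 = 882/21 = 42, a_5 = floor((31 + 11)/42) = 1.
  m_6 = 42*1 - 11 = 31, d_6 = (1003 - 31^2)/42 = 42/42 = 1, a_6 = floor((31 + 31)/1) = 62.
  m_7 = 1*62 - 31 = 31, d_7 = (1003 - 31^2)/1 = 42/1 = 42: (m_7, d_7) = (m_1, d_1) = (31, 42), so from here the quotients repeat a_1, ..., a_6; the period length is 6.
So sqrt(1003) = [31; (1, 2, 31, 2, 1, 62)] with period length k = 6.
k is even, so the fundamental solution of x^2 - 1003y^2 = 1 is (p_{k-1}, q_{k-1}) = (p_5, q_5); compute convergents through index 5.
Convergents (p_i = a_i*p_{i-1} + p_{i-2}, q_i = a_i*q_{i-1} + q_{i-2} with p_{-2}=0, p_{-1}=1, q_{-2}=1, q_{-1}=0):
  i=0: a_0=31, p_0 = 31*1 + 0 = 31, q_0 = 31*0 + 1 = 1.
  i=1: a_1=1, p_1 = 1*31 + 1 = 32, q_1 = 1*1 + 0 = 1.
  i=2: a_2=2, p_2 = 2*32 + 31 = 95, q_2 = 2*1 + 1 = 3.
  i=3: a_3=31, p_3 = 31*95 + 32 = 2977, q_3 = 31*3 + 1 = 94.
  i=4: a_4=2, p_4 = 2*2977 + 95 = 6049, q_4 = 2*94 + 3 = 191.
  i=5: a_5=1, p_5 = 1*6049 + 2977 = 9026, q_5 = 1*191 + 94 = 285.
Check: 9026^2 - 1003*285^2 = 81468676 - 81468675 = 1, so (x, y) = (9026, 285) solves the equation, and by the theorem it is the least positive solution.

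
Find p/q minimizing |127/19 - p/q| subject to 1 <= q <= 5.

Expand x = 127/19 as a continued fraction with the Euclidean algorithm:
  127 = 6*19 + 13, so a_0 = 6.
  19 = 1*13 + 6, so a_1 = 1.
  13 = 2*6 + 1, so a_2 = 2.
  6 = 6*1 + 0, so a_3 = 6.
so x = [6; 1, 2, 6].
Convergents (p_i = a_i*p_{i-1} + p_{i-2}, q_i = a_i*q_{i-1} + q_{i-2} with p_{-2}=0, p_{-1}=1, q_{-2}=1, q_{-1}=0), until the denominator exceeds 5:
  i=0: a_0=6, p_0 = 6*1 + 0 = 6, q_0 = 6*0 + 1 = 1.
  i=1: a_1=1, p_1 = 1*6 + 1 = 7, q_1 = 1*1 + 0 = 1.
  i=2: a_2=2, p_2 = 2*7 + 6 = 20, q_2 = 2*1 + 1 = 3.
  i=3: a_3=6, p_3 = 6*20 + 7 = 127, q_3 = 6*3 + 1 = 19.
q_3 = 19 > 5, so the last convergent with denominator <= 5 is p_2/q_2 = 20/3.
The closest fraction with denominator <= 5 is either p_2/q_2 or the intermediate fraction (k*p_2 + p_1)/(k*q_2 + q_1) with the largest k >= 1 whose denominator stays <= 5; these approach x as k grows, and every other convergent or intermediate fraction in range is farther away.
Largest k: floor((5 - q_1)/q_2) = floor((5 - 1)/3) = 1.
That gives (1*20 + 7)/(1*3 + 1) = 27/4.
Compare the errors: |x - 20/3| = |127*3 - 20*19|/(19*3) = 1/57, and |x - 27/4| = |127*4 - 27*19|/(19*4) = 5/76.
Cross-multiplying, 1*76 = 76 < 285 = 5*57, so 1/57 is smaller: the convergent 20/3 is closer to x than 27/4.

20/3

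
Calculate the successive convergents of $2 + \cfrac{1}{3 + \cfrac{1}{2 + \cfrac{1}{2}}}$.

2/1, 7/3, 16/7, 39/17

Using the convergent recurrence p_i = a_i*p_{i-1} + p_{i-2}, q_i = a_i*q_{i-1} + q_{i-2} with p_{-2}=0, p_{-1}=1, q_{-2}=1, q_{-1}=0:
  i=0: a_0=2, p_0 = 2*1 + 0 = 2, q_0 = 2*0 + 1 = 1.
  i=1: a_1=3, p_1 = 3*2 + 1 = 7, q_1 = 3*1 + 0 = 3.
  i=2: a_2=2, p_2 = 2*7 + 2 = 16, q_2 = 2*3 + 1 = 7.
  i=3: a_3=2, p_3 = 2*16 + 7 = 39, q_3 = 2*7 + 3 = 17.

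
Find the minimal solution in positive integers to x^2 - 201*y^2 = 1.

(x, y) = (515095, 36332)

First expand sqrt(201) as a continued fraction. With x_i = (sqrt(201) + m_i)/d_i and (m_0, d_0) = (0, 1): a_0 = floor(sqrt(201)) = 14, since 14^2 = 196 <= 201 < 225 = 15^2.
Iterate m_{i+1} = d_i*a_i - m_i, d_{i+1} = (201 - m_{i+1}^2)/d_i, a_{i+1} = floor((a_0 + m_{i+1})/d_{i+1}):
  m_1 = 1*14 - 0 = 14, d_1 = (201 - 14^2)/1 = 5/1 = 5, a_1 = floor((14 + 14)/5) = 5.
  m_2 = 5*5 - 14 = 11, d_2 = (201 - 11^2)/5 = 80/5 = 16, a_2 = floor((14 + 11)/16) = 1.
  m_3 = 16*1 - 11 = 5, d_3 = (201 - 5^2)/16 = 176/16 = 11, a_3 = floor((14 + 5)/11) = 1.
  m_4 = 11*1 - 5 = 6, d_4 = (201 - 6^2)/11 = 165/11 = 15, a_4 = floor((14 + 6)/15) = 1.
  m_5 = 15*1 - 6 = 9, d_5 = (201 - 9^2)/15 = 120/15 = 8, a_5 = floor((14 + 9)/8) = 2.
  m_6 = 8*2 - 9 = 7, d_6 = (201 - 7^2)/8 = 152/8 = 19, a_6 = floor((14 + 7)/19) = 1.
  m_7 = 19*1 - 7 = 12, d_7 = (201 - 12^2)/19 = 57/19 = 3, a_7 = floor((14 + 12)/3) = 8.
  m_8 = 3*8 - 12 = 12, d_8 = (201 - 12^2)/3 = 57/3 = 19, a_8 = floor((14 + 12)/19) = 1.
  m_9 = 19*1 - 12 = 7, d_9 = (201 - 7^2)/19 = 152/19 = 8, a_9 = floor((14 + 7)/8) = 2.
  m_10 = 8*2 - 7 = 9, d_10 = (201 - 9^2)/8 = 120/8 = 15, a_10 = floor((14 + 9)/15) = 1.
  m_11 = 15*1 - 9 = 6, d_11 = (201 - 6^2)/15 = 165/15 = 11, a_11 = floor((14 + 6)/11) = 1.
  m_12 = 11*1 - 6 = 5, d_12 = (201 - 5^2)/11 = 176/11 = 16, a_12 = floor((14 + 5)/16) = 1.
  m_13 = 16*1 - 5 = 11, d_13 = (201 - 11^2)/16 = 80/16 = 5, a_13 = floor((14 + 11)/5) = 5.
  m_14 = 5*5 - 11 = 14, d_14 = (201 - 14^2)/5 = 5/5 = 1, a_14 = floor((14 + 14)/1) = 28.
  m_15 = 1*28 - 14 = 14, d_15 = (201 - 14^2)/1 = 5/1 = 5: (m_15, d_15) = (m_1, d_1) = (14, 5), so from here the quotients repeat a_1, ..., a_14; the period length is 14.
So sqrt(201) = [14; (5, 1, 1, 1, 2, 1, 8, 1, 2, 1, 1, 1, 5, 28)] with period length k = 14.
k is even, so the fundamental solution of x^2 - 201y^2 = 1 is (p_{k-1}, q_{k-1}) = (p_13, q_13); compute convergents through index 13.
Convergents (p_i = a_i*p_{i-1} + p_{i-2}, q_i = a_i*q_{i-1} + q_{i-2} with p_{-2}=0, p_{-1}=1, q_{-2}=1, q_{-1}=0):
  i=0: a_0=14, p_0 = 14*1 + 0 = 14, q_0 = 14*0 + 1 = 1.
  i=1: a_1=5, p_1 = 5*14 + 1 = 71, q_1 = 5*1 + 0 = 5.
  i=2: a_2=1, p_2 = 1*71 + 14 = 85, q_2 = 1*5 + 1 = 6.
  i=3: a_3=1, p_3 = 1*85 + 71 = 156, q_3 = 1*6 + 5 = 11.
  i=4: a_4=1, p_4 = 1*156 + 85 = 241, q_4 = 1*11 + 6 = 17.
  i=5: a_5=2, p_5 = 2*241 + 156 = 638, q_5 = 2*17 + 11 = 45.
  i=6: a_6=1, p_6 = 1*638 + 241 = 879, q_6 = 1*45 + 17 = 62.
  i=7: a_7=8, p_7 = 8*879 + 638 = 7670, q_7 = 8*62 + 45 = 541.
  i=8: a_8=1, p_8 = 1*7670 + 879 = 8549, q_8 = 1*541 + 62 = 603.
  i=9: a_9=2, p_9 = 2*8549 + 7670 = 24768, q_9 = 2*603 + 541 = 1747.
  i=10: a_10=1, p_10 = 1*24768 + 8549 = 33317, q_10 = 1*1747 + 603 = 2350.
  i=11: a_11=1, p_11 = 1*33317 + 24768 = 58085, q_11 = 1*2350 + 1747 = 4097.
  i=12: a_12=1, p_12 = 1*58085 + 33317 = 91402, q_12 = 1*4097 + 2350 = 6447.
  i=13: a_13=5, p_13 = 5*91402 + 58085 = 515095, q_13 = 5*6447 + 4097 = 36332.
Check: 515095^2 - 201*36332^2 = 265322859025 - 265322859024 = 1, so (x, y) = (515095, 36332) solves the equation, and by the theorem it is the least positive solution.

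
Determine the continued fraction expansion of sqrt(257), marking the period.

Write x_i = (sqrt(257) + m_i)/d_i with (m_0, d_0) = (0, 1). a_0 = floor(sqrt(257)) = 16, since 16^2 = 256 <= 257 < 289 = 17^2.
Iterate m_{i+1} = d_i*a_i - m_i, d_{i+1} = (257 - m_{i+1}^2)/d_i, a_{i+1} = floor((a_0 + m_{i+1})/d_{i+1}):
  m_1 = 1*16 - 0 = 16, d_1 = (257 - 16^2)/1 = 1/1 = 1, a_1 = floor((16 + 16)/1) = 32.
  m_2 = 1*32 - 16 = 16, d_2 = (257 - 16^2)/1 = 1/1 = 1: (m_2, d_2) = (m_1, d_1) = (16, 1), so from here the quotient a_1 repeats; the period length is 1.
Hence the expansion of sqrt(257) is a_0 = 16 followed by the repeating block 32 (period 1).

[16; (32)]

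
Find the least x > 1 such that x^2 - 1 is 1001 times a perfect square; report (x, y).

First expand sqrt(1001) as a continued fraction. With x_i = (sqrt(1001) + m_i)/d_i and (m_0, d_0) = (0, 1): a_0 = floor(sqrt(1001)) = 31, since 31^2 = 961 <= 1001 < 1024 = 32^2.
Iterate m_{i+1} = d_i*a_i - m_i, d_{i+1} = (1001 - m_{i+1}^2)/d_i, a_{i+1} = floor((a_0 + m_{i+1})/d_{i+1}):
  m_1 = 1*31 - 0 = 31, d_1 = (1001 - 31^2)/1 = 40/1 = 40, a_1 = floor((31 + 31)/40) = 1.
  m_2 = 40*1 - 31 = 9, d_2 = (1001 - 9^2)/40 = 920/40 = 23, a_2 = floor((31 + 9)/23) = 1.
  m_3 = 23*1 - 9 = 14, d_3 = (1001 - 14^2)/23 = 805/23 = 35, a_3 = floor((31 + 14)/35) = 1.
  m_4 = 35*1 - 14 = 21, d_4 = (1001 - 21^2)/35 = 560/35 = 16, a_4 = floor((31 + 21)/16) = 3.
  m_5 = 16*3 - 21 = 27, d_5 = (1001 - 27^2)/16 = 272/16 = 17, a_5 = floor((31 + 27)/17) = 3.
  m_6 = 17*3 - 27 = 24, d_6 = (1001 - 24^2)/17 = 425/17 = 25, a_6 = floor((31 + 24)/25) = 2.
  m_7 = 25*2 - 24 = 26, d_7 = (1001 - 26^2)/25 = 325/25 = 13, a_7 = floor((31 + 26)/13) = 4.
  m_8 = 13*4 - 26 = 26, d_8 = (1001 - 26^2)/13 = 325/13 = 25, a_8 = floor((31 + 26)/25) = 2.
  m_9 = 25*2 - 26 = 24, d_9 = (1001 - 24^2)/25 = 425/25 = 17, a_9 = floor((31 + 24)/17) = 3.
  m_10 = 17*3 - 24 = 27, d_10 = (1001 - 27^2)/17 = 272/17 = 16, a_10 = floor((31 + 27)/16) = 3.
  m_11 = 16*3 - 27 = 21, d_11 = (1001 - 21^2)/16 = 560/16 = 35, a_11 = floor((31 + 21)/35) = 1.
  m_12 = 35*1 - 21 = 14, d_12 = (1001 - 14^2)/35 = 805/35 = 23, a_12 = floor((31 + 14)/23) = 1.
  m_13 = 23*1 - 14 = 9, d_13 = (1001 - 9^2)/23 = 920/23 = 40, a_13 = floor((31 + 9)/40) = 1.
  m_14 = 40*1 - 9 = 31, d_14 = (1001 - 31^2)/40 = 40/40 = 1, a_14 = floor((31 + 31)/1) = 62.
  m_15 = 1*62 - 31 = 31, d_15 = (1001 - 31^2)/1 = 40/1 = 40: (m_15, d_15) = (m_1, d_1) = (31, 40), so from here the quotients repeat a_1, ..., a_14; the period length is 14.
So sqrt(1001) = [31; (1, 1, 1, 3, 3, 2, 4, 2, 3, 3, 1, 1, 1, 62)] with period length k = 14.
k is even, so the fundamental solution of x^2 - 1001y^2 = 1 is (p_{k-1}, q_{k-1}) = (p_13, q_13); compute convergents through index 13.
Convergents (p_i = a_i*p_{i-1} + p_{i-2}, q_i = a_i*q_{i-1} + q_{i-2} with p_{-2}=0, p_{-1}=1, q_{-2}=1, q_{-1}=0):
  i=0: a_0=31, p_0 = 31*1 + 0 = 31, q_0 = 31*0 + 1 = 1.
  i=1: a_1=1, p_1 = 1*31 + 1 = 32, q_1 = 1*1 + 0 = 1.
  i=2: a_2=1, p_2 = 1*32 + 31 = 63, q_2 = 1*1 + 1 = 2.
  i=3: a_3=1, p_3 = 1*63 + 32 = 95, q_3 = 1*2 + 1 = 3.
  i=4: a_4=3, p_4 = 3*95 + 63 = 348, q_4 = 3*3 + 2 = 11.
  i=5: a_5=3, p_5 = 3*348 + 95 = 1139, q_5 = 3*11 + 3 = 36.
  i=6: a_6=2, p_6 = 2*1139 + 348 = 2626, q_6 = 2*36 + 11 = 83.
  i=7: a_7=4, p_7 = 4*2626 + 1139 = 11643, q_7 = 4*83 + 36 = 368.
  i=8: a_8=2, p_8 = 2*11643 + 2626 = 25912, q_8 = 2*368 + 83 = 819.
  i=9: a_9=3, p_9 = 3*25912 + 11643 = 89379, q_9 = 3*819 + 368 = 2825.
  i=10: a_10=3, p_10 = 3*89379 + 25912 = 294049, q_10 = 3*2825 + 819 = 9294.
  i=11: a_11=1, p_11 = 1*294049 + 89379 = 383428, q_11 = 1*9294 + 2825 = 12119.
  i=12: a_12=1, p_12 = 1*383428 + 294049 = 677477, q_12 = 1*12119 + 9294 = 21413.
  i=13: a_13=1, p_13 = 1*677477 + 383428 = 1060905, q_13 = 1*21413 + 12119 = 33532.
Check: 1060905^2 - 1001*33532^2 = 1125519419025 - 1125519419024 = 1, so (x, y) = (1060905, 33532) solves the equation, and by the theorem it is the least positive solution.

(x, y) = (1060905, 33532)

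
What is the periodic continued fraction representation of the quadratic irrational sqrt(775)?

Write x_i = (sqrt(775) + m_i)/d_i with (m_0, d_0) = (0, 1). a_0 = floor(sqrt(775)) = 27, since 27^2 = 729 <= 775 < 784 = 28^2.
Iterate m_{i+1} = d_i*a_i - m_i, d_{i+1} = (775 - m_{i+1}^2)/d_i, a_{i+1} = floor((a_0 + m_{i+1})/d_{i+1}):
  m_1 = 1*27 - 0 = 27, d_1 = (775 - 27^2)/1 = 46/1 = 46, a_1 = floor((27 + 27)/46) = 1.
  m_2 = 46*1 - 27 = 19, d_2 = (775 - 19^2)/46 = 414/46 = 9, a_2 = floor((27 + 19)/9) = 5.
  m_3 = 9*5 - 19 = 26, d_3 = (775 - 26^2)/9 = 99/9 = 11, a_3 = floor((27 + 26)/11) = 4.
  m_4 = 11*4 - 26 = 18, d_4 = (775 - 18^2)/11 = 451/11 = 41, a_4 = floor((27 + 18)/41) = 1.
  m_5 = 41*1 - 18 = 23, d_5 = (775 - 23^2)/41 = 246/41 = 6, a_5 = floor((27 + 23)/6) = 8.
  m_6 = 6*8 - 23 = 25, d_6 = (775 - 25^2)/6 = 150/6 = 25, a_6 = floor((27 + 25)/25) = 2.
  m_7 = 25*2 - 25 = 25, d_7 = (775 - 25^2)/25 = 150/25 = 6, a_7 = floor((27 + 25)/6) = 8.
  m_8 = 6*8 - 25 = 23, d_8 = (775 - 23^2)/6 = 246/6 = 41, a_8 = floor((27 + 23)/41) = 1.
  m_9 = 41*1 - 23 = 18, d_9 = (775 - 18^2)/41 = 451/41 = 11, a_9 = floor((27 + 18)/11) = 4.
  m_10 = 11*4 - 18 = 26, d_10 = (775 - 26^2)/11 = 99/11 = 9, a_10 = floor((27 + 26)/9) = 5.
  m_11 = 9*5 - 26 = 19, d_11 = (775 - 19^2)/9 = 414/9 = 46, a_11 = floor((27 + 19)/46) = 1.
  m_12 = 46*1 - 19 = 27, d_12 = (775 - 27^2)/46 = 46/46 = 1, a_12 = floor((27 + 27)/1) = 54.
  m_13 = 1*54 - 27 = 27, d_13 = (775 - 27^2)/1 = 46/1 = 46: (m_13, d_13) = (m_1, d_1) = (27, 46), so from here the quotients repeat a_1, ..., a_12; the period length is 12.
Hence the expansion of sqrt(775) is a_0 = 27 followed by the repeating block 1, 5, 4, 1, 8, 2, 8, 1, 4, 5, 1, 54 (period 12).

[27; (1, 5, 4, 1, 8, 2, 8, 1, 4, 5, 1, 54)]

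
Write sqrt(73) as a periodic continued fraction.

[8; (1, 1, 5, 5, 1, 1, 16)]

Write x_i = (sqrt(73) + m_i)/d_i with (m_0, d_0) = (0, 1). a_0 = floor(sqrt(73)) = 8, since 8^2 = 64 <= 73 < 81 = 9^2.
Iterate m_{i+1} = d_i*a_i - m_i, d_{i+1} = (73 - m_{i+1}^2)/d_i, a_{i+1} = floor((a_0 + m_{i+1})/d_{i+1}):
  m_1 = 1*8 - 0 = 8, d_1 = (73 - 8^2)/1 = 9/1 = 9, a_1 = floor((8 + 8)/9) = 1.
  m_2 = 9*1 - 8 = 1, d_2 = (73 - 1^2)/9 = 72/9 = 8, a_2 = floor((8 + 1)/8) = 1.
  m_3 = 8*1 - 1 = 7, d_3 = (73 - 7^2)/8 = 24/8 = 3, a_3 = floor((8 + 7)/3) = 5.
  m_4 = 3*5 - 7 = 8, d_4 = (73 - 8^2)/3 = 9/3 = 3, a_4 = floor((8 + 8)/3) = 5.
  m_5 = 3*5 - 8 = 7, d_5 = (73 - 7^2)/3 = 24/3 = 8, a_5 = floor((8 + 7)/8) = 1.
  m_6 = 8*1 - 7 = 1, d_6 = (73 - 1^2)/8 = 72/8 = 9, a_6 = floor((8 + 1)/9) = 1.
  m_7 = 9*1 - 1 = 8, d_7 = (73 - 8^2)/9 = 9/9 = 1, a_7 = floor((8 + 8)/1) = 16.
  m_8 = 1*16 - 8 = 8, d_8 = (73 - 8^2)/1 = 9/1 = 9: (m_8, d_8) = (m_1, d_1) = (8, 9), so from here the quotients repeat a_1, ..., a_7; the period length is 7.
Hence the expansion of sqrt(73) is a_0 = 8 followed by the repeating block 1, 1, 5, 5, 1, 1, 16 (period 7).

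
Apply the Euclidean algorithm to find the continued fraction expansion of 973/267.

[3; 1, 1, 1, 4, 3, 1, 1, 2]

Run the Euclidean algorithm on 973 and 267; the successive quotients are the partial quotients a_0, a_1, ... (each step inverts the fractional part left over by the previous one):
  973 = 3*267 + 172, so a_0 = 3.
  267 = 1*172 + 95, so a_1 = 1.
  172 = 1*95 + 77, so a_2 = 1.
  95 = 1*77 + 18, so a_3 = 1.
  77 = 4*18 + 5, so a_4 = 4.
  18 = 3*5 + 3, so a_5 = 3.
  5 = 1*3 + 2, so a_6 = 1.
  3 = 1*2 + 1, so a_7 = 1.
  2 = 2*1 + 0, so a_8 = 2.
The remainder reaches 0 after 9 divisions, so the expansion has 9 partial quotients, read off in order.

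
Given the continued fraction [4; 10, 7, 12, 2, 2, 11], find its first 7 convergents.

4/1, 41/10, 291/71, 3533/862, 7357/1795, 18247/4452, 208074/50767

Using the convergent recurrence p_i = a_i*p_{i-1} + p_{i-2}, q_i = a_i*q_{i-1} + q_{i-2} with p_{-2}=0, p_{-1}=1, q_{-2}=1, q_{-1}=0:
  i=0: a_0=4, p_0 = 4*1 + 0 = 4, q_0 = 4*0 + 1 = 1.
  i=1: a_1=10, p_1 = 10*4 + 1 = 41, q_1 = 10*1 + 0 = 10.
  i=2: a_2=7, p_2 = 7*41 + 4 = 291, q_2 = 7*10 + 1 = 71.
  i=3: a_3=12, p_3 = 12*291 + 41 = 3533, q_3 = 12*71 + 10 = 862.
  i=4: a_4=2, p_4 = 2*3533 + 291 = 7357, q_4 = 2*862 + 71 = 1795.
  i=5: a_5=2, p_5 = 2*7357 + 3533 = 18247, q_5 = 2*1795 + 862 = 4452.
  i=6: a_6=11, p_6 = 11*18247 + 7357 = 208074, q_6 = 11*4452 + 1795 = 50767.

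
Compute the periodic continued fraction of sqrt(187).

Write x_i = (sqrt(187) + m_i)/d_i with (m_0, d_0) = (0, 1). a_0 = floor(sqrt(187)) = 13, since 13^2 = 169 <= 187 < 196 = 14^2.
Iterate m_{i+1} = d_i*a_i - m_i, d_{i+1} = (187 - m_{i+1}^2)/d_i, a_{i+1} = floor((a_0 + m_{i+1})/d_{i+1}):
  m_1 = 1*13 - 0 = 13, d_1 = (187 - 13^2)/1 = 18/1 = 18, a_1 = floor((13 + 13)/18) = 1.
  m_2 = 18*1 - 13 = 5, d_2 = (187 - 5^2)/18 = 162/18 = 9, a_2 = floor((13 + 5)/9) = 2.
  m_3 = 9*2 - 5 = 13, d_3 = (187 - 13^2)/9 = 18/9 = 2, a_3 = floor((13 + 13)/2) = 13.
  m_4 = 2*13 - 13 = 13, d_4 = (187 - 13^2)/2 = 18/2 = 9, a_4 = floor((13 + 13)/9) = 2.
  m_5 = 9*2 - 13 = 5, d_5 = (187 - 5^2)/9 = 162/9 = 18, a_5 = floor((13 + 5)/18) = 1.
  m_6 = 18*1 - 5 = 13, d_6 = (187 - 13^2)/18 = 18/18 = 1, a_6 = floor((13 + 13)/1) = 26.
  m_7 = 1*26 - 13 = 13, d_7 = (187 - 13^2)/1 = 18/1 = 18: (m_7, d_7) = (m_1, d_1) = (13, 18), so from here the quotients repeat a_1, ..., a_6; the period length is 6.
Hence the expansion of sqrt(187) is a_0 = 13 followed by the repeating block 1, 2, 13, 2, 1, 26 (period 6).

[13; (1, 2, 13, 2, 1, 26)]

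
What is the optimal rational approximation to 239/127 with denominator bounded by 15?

Expand x = 239/127 as a continued fraction with the Euclidean algorithm:
  239 = 1*127 + 112, so a_0 = 1.
  127 = 1*112 + 15, so a_1 = 1.
  112 = 7*15 + 7, so a_2 = 7.
  15 = 2*7 + 1, so a_3 = 2.
  7 = 7*1 + 0, so a_4 = 7.
so x = [1; 1, 7, 2, 7].
Convergents (p_i = a_i*p_{i-1} + p_{i-2}, q_i = a_i*q_{i-1} + q_{i-2} with p_{-2}=0, p_{-1}=1, q_{-2}=1, q_{-1}=0), until the denominator exceeds 15:
  i=0: a_0=1, p_0 = 1*1 + 0 = 1, q_0 = 1*0 + 1 = 1.
  i=1: a_1=1, p_1 = 1*1 + 1 = 2, q_1 = 1*1 + 0 = 1.
  i=2: a_2=7, p_2 = 7*2 + 1 = 15, q_2 = 7*1 + 1 = 8.
  i=3: a_3=2, p_3 = 2*15 + 2 = 32, q_3 = 2*8 + 1 = 17.
q_3 = 17 > 15, so the last convergent with denominator <= 15 is p_2/q_2 = 15/8.
The closest fraction with denominator <= 15 is either p_2/q_2 or the intermediate fraction (k*p_2 + p_1)/(k*q_2 + q_1) with the largest k >= 1 whose denominator stays <= 15; these approach x as k grows, and every other convergent or intermediate fraction in range is farther away.
Largest k: floor((15 - q_1)/q_2) = floor((15 - 1)/8) = 1.
That gives (1*15 + 2)/(1*8 + 1) = 17/9.
Compare the errors: |x - 15/8| = |239*8 - 15*127|/(127*8) = 7/1016, and |x - 17/9| = |239*9 - 17*127|/(127*9) = 8/1143.
Cross-multiplying, 7*1143 = 8001 < 8128 = 8*1016, so 7/1016 is smaller: the convergent 15/8 is closer to x than 17/9.

15/8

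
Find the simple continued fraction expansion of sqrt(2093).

Write x_i = (sqrt(2093) + m_i)/d_i with (m_0, d_0) = (0, 1). a_0 = floor(sqrt(2093)) = 45, since 45^2 = 2025 <= 2093 < 2116 = 46^2.
Iterate m_{i+1} = d_i*a_i - m_i, d_{i+1} = (2093 - m_{i+1}^2)/d_i, a_{i+1} = floor((a_0 + m_{i+1})/d_{i+1}):
  m_1 = 1*45 - 0 = 45, d_1 = (2093 - 45^2)/1 = 68/1 = 68, a_1 = floor((45 + 45)/68) = 1.
  m_2 = 68*1 - 45 = 23, d_2 = (2093 - 23^2)/68 = 1564/68 = 23, a_2 = floor((45 + 23)/23) = 2.
  m_3 = 23*2 - 23 = 23, d_3 = (2093 - 23^2)/23 = 1564/23 = 68, a_3 = floor((45 + 23)/68) = 1.
  m_4 = 68*1 - 23 = 45, d_4 = (2093 - 45^2)/68 = 68/68 = 1, a_4 = floor((45 + 45)/1) = 90.
  m_5 = 1*90 - 45 = 45, d_5 = (2093 - 45^2)/1 = 68/1 = 68: (m_5, d_5) = (m_1, d_1) = (45, 68), so from here the quotients repeat a_1, ..., a_4; the period length is 4.
Hence the expansion of sqrt(2093) is a_0 = 45 followed by the repeating block 1, 2, 1, 90 (period 4).

[45; (1, 2, 1, 90)]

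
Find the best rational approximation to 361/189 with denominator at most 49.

Expand x = 361/189 as a continued fraction with the Euclidean algorithm:
  361 = 1*189 + 172, so a_0 = 1.
  189 = 1*172 + 17, so a_1 = 1.
  172 = 10*17 + 2, so a_2 = 10.
  17 = 8*2 + 1, so a_3 = 8.
  2 = 2*1 + 0, so a_4 = 2.
so x = [1; 1, 10, 8, 2].
Convergents (p_i = a_i*p_{i-1} + p_{i-2}, q_i = a_i*q_{i-1} + q_{i-2} with p_{-2}=0, p_{-1}=1, q_{-2}=1, q_{-1}=0), until the denominator exceeds 49:
  i=0: a_0=1, p_0 = 1*1 + 0 = 1, q_0 = 1*0 + 1 = 1.
  i=1: a_1=1, p_1 = 1*1 + 1 = 2, q_1 = 1*1 + 0 = 1.
  i=2: a_2=10, p_2 = 10*2 + 1 = 21, q_2 = 10*1 + 1 = 11.
  i=3: a_3=8, p_3 = 8*21 + 2 = 170, q_3 = 8*11 + 1 = 89.
q_3 = 89 > 49, so the last convergent with denominator <= 49 is p_2/q_2 = 21/11.
The closest fraction with denominator <= 49 is either p_2/q_2 or the intermediate fraction (k*p_2 + p_1)/(k*q_2 + q_1) with the largest k >= 1 whose denominator stays <= 49; these approach x as k grows, and every other convergent or intermediate fraction in range is farther away.
Largest k: floor((49 - q_1)/q_2) = floor((49 - 1)/11) = 4.
That gives (4*21 + 2)/(4*11 + 1) = 86/45.
Compare the errors: |x - 21/11| = |361*11 - 21*189|/(189*11) = 2/2079, and |x - 86/45| = |361*45 - 86*189|/(189*45) = 9/8505.
Cross-multiplying, 2*8505 = 17010 < 18711 = 9*2079, so 2/2079 is smaller: the convergent 21/11 is closer to x than 86/45.

21/11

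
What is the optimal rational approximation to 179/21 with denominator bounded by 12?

94/11

Expand x = 179/21 as a continued fraction with the Euclidean algorithm:
  179 = 8*21 + 11, so a_0 = 8.
  21 = 1*11 + 10, so a_1 = 1.
  11 = 1*10 + 1, so a_2 = 1.
  10 = 10*1 + 0, so a_3 = 10.
so x = [8; 1, 1, 10].
Convergents (p_i = a_i*p_{i-1} + p_{i-2}, q_i = a_i*q_{i-1} + q_{i-2} with p_{-2}=0, p_{-1}=1, q_{-2}=1, q_{-1}=0), until the denominator exceeds 12:
  i=0: a_0=8, p_0 = 8*1 + 0 = 8, q_0 = 8*0 + 1 = 1.
  i=1: a_1=1, p_1 = 1*8 + 1 = 9, q_1 = 1*1 + 0 = 1.
  i=2: a_2=1, p_2 = 1*9 + 8 = 17, q_2 = 1*1 + 1 = 2.
  i=3: a_3=10, p_3 = 10*17 + 9 = 179, q_3 = 10*2 + 1 = 21.
q_3 = 21 > 12, so the last convergent with denominator <= 12 is p_2/q_2 = 17/2.
The closest fraction with denominator <= 12 is either p_2/q_2 or the intermediate fraction (k*p_2 + p_1)/(k*q_2 + q_1) with the largest k >= 1 whose denominator stays <= 12; these approach x as k grows, and every other convergent or intermediate fraction in range is farther away.
Largest k: floor((12 - q_1)/q_2) = floor((12 - 1)/2) = 5.
That gives (5*17 + 9)/(5*2 + 1) = 94/11.
Compare the errors: |x - 17/2| = |179*2 - 17*21|/(21*2) = 1/42, and |x - 94/11| = |179*11 - 94*21|/(21*11) = 5/231.
Cross-multiplying, 5*42 = 210 < 231 = 1*231, so 5/231 is smaller: the intermediate fraction 94/11 is closer to x than 17/2.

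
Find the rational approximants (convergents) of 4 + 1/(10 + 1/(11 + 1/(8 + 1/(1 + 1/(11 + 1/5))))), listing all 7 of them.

4/1, 41/10, 455/111, 3681/898, 4136/1009, 49177/11997, 250021/60994

Using the convergent recurrence p_i = a_i*p_{i-1} + p_{i-2}, q_i = a_i*q_{i-1} + q_{i-2} with p_{-2}=0, p_{-1}=1, q_{-2}=1, q_{-1}=0:
  i=0: a_0=4, p_0 = 4*1 + 0 = 4, q_0 = 4*0 + 1 = 1.
  i=1: a_1=10, p_1 = 10*4 + 1 = 41, q_1 = 10*1 + 0 = 10.
  i=2: a_2=11, p_2 = 11*41 + 4 = 455, q_2 = 11*10 + 1 = 111.
  i=3: a_3=8, p_3 = 8*455 + 41 = 3681, q_3 = 8*111 + 10 = 898.
  i=4: a_4=1, p_4 = 1*3681 + 455 = 4136, q_4 = 1*898 + 111 = 1009.
  i=5: a_5=11, p_5 = 11*4136 + 3681 = 49177, q_5 = 11*1009 + 898 = 11997.
  i=6: a_6=5, p_6 = 5*49177 + 4136 = 250021, q_6 = 5*11997 + 1009 = 60994.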